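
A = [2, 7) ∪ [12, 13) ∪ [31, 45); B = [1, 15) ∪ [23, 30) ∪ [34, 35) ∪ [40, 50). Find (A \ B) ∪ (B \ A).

A \ B = [31, 34), [35, 40).
B \ A = [1, 2), [7, 12), [13, 15), [23, 30), [45, 50).
Union of the two gives the symmetric difference.

[1, 2) ∪ [7, 12) ∪ [13, 15) ∪ [23, 30) ∪ [31, 34) ∪ [35, 40) ∪ [45, 50)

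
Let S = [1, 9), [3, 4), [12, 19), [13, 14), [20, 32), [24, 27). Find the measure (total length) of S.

27

Merged: [1, 9), [12, 19), [20, 32).
Lengths: 8 + 7 + 12 = 27.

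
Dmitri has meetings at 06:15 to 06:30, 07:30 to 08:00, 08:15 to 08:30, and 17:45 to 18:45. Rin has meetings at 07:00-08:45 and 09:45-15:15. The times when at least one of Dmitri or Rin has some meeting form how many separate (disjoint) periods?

4

A ∪ B = 06:15–06:30, 07:00–08:45, 09:45–15:15, 17:45–18:45.
That is 4 disjoint pieces.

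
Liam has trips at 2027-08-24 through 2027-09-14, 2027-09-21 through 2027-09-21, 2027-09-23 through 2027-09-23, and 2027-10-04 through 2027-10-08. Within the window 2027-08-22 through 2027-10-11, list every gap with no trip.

The merged coverage is 2027-08-24 through 2027-09-14, 2027-09-21 through 2027-09-21, 2027-09-23 through 2027-09-23, 2027-10-04 through 2027-10-08.
Complement within 2027-08-22 through 2027-10-11: 2027-08-22 through 2027-08-23, 2027-09-15 through 2027-09-20, 2027-09-22 through 2027-09-22, 2027-09-24 through 2027-10-03, 2027-10-09 through 2027-10-11.

2027-08-22 through 2027-08-23, 2027-09-15 through 2027-09-20, 2027-09-22 through 2027-09-22, 2027-09-24 through 2027-10-03, 2027-10-09 through 2027-10-11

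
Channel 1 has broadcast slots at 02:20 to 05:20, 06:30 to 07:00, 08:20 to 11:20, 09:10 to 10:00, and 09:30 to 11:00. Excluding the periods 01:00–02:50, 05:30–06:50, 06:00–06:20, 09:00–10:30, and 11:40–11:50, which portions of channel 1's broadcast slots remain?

02:50–05:20, 06:50–07:00, 08:20–09:00, 10:30–11:20

Merge the first list: 02:20–05:20, 06:30–07:00, 08:20–11:20.
Merge the second list: 01:00–02:50, 05:30–06:50, 09:00–10:30, 11:40–11:50.
02:20–05:20 with B removed leaves 02:50–05:20.
06:30–07:00 with B removed leaves 06:50–07:00.
08:20–11:20 with B removed leaves 08:20–09:00, 10:30–11:20.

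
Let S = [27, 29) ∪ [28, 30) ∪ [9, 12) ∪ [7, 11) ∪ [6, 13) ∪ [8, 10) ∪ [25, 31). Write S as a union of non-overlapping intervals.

[6, 13) ∪ [25, 31)

Sort by start: [6, 13), [7, 11), [8, 10), [9, 12), [25, 31), [27, 29), [28, 30).
[7, 11) overlaps/touches [6, 13) → extend to [6, 13).
[8, 10) overlaps/touches [6, 13) → extend to [6, 13).
[9, 12) overlaps/touches [6, 13) → extend to [6, 13).
[25, 31) is disjoint → start new block.
[27, 29) overlaps/touches [25, 31) → extend to [25, 31).
[28, 30) overlaps/touches [25, 31) → extend to [25, 31).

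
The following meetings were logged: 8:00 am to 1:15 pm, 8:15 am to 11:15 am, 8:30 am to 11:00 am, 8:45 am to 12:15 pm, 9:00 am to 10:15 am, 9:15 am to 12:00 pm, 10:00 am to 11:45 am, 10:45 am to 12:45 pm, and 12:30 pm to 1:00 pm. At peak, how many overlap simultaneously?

7

At 10:00 am, 7 of the intervals are simultaneously active.
No point has more.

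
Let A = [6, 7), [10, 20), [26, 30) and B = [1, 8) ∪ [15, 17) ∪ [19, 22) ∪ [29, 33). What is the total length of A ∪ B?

A ∪ B = [1, 8), [10, 22), [26, 33).
Total: 7 + 12 + 7 = 26.

26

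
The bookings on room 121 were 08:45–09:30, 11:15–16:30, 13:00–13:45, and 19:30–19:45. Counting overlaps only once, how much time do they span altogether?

6 h 15 min

Merged: 08:45-09:30, 11:15-16:30, 19:30-19:45.
Lengths: 45 min + 5 h 15 min + 15 min = 6 h 15 min.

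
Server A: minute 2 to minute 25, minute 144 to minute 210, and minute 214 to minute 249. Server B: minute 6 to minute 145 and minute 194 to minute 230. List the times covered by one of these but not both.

minute 2 to minute 6, minute 25 to minute 144, minute 145 to minute 194, minute 210 to minute 214, minute 230 to minute 249

A but not B: minute 2 to minute 6, minute 145 to minute 194, minute 230 to minute 249.
B but not A: minute 25 to minute 144, minute 210 to minute 214.
Combining gives A △ B.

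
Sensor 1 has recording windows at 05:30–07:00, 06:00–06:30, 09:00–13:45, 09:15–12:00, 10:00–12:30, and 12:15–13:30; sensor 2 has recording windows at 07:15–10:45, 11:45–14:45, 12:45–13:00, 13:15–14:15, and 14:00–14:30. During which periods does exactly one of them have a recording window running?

First set merges to 05:30-07:00, 09:00-13:45.
Second set merges to 07:15-10:45, 11:45-14:45.
A but not B: 05:30-07:00, 10:45-11:45.
B but not A: 07:15-09:00, 13:45-14:45.
Combining gives A △ B.

05:30-07:00, 07:15-09:00, 10:45-11:45, 13:45-14:45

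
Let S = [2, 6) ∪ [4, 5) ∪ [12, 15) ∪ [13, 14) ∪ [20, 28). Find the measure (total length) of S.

15

Merged: [2, 6), [12, 15), [20, 28).
Lengths: 4 + 3 + 8 = 15.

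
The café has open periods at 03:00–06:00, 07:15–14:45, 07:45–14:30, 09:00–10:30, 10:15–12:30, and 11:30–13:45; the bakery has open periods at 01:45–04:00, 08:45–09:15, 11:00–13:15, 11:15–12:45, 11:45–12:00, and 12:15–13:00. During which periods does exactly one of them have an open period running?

01:45-03:00, 04:00-06:00, 07:15-08:45, 09:15-11:00, 13:15-14:45

Merge the first list: 03:00-06:00, 07:15-14:45.
Merge the second list: 01:45-04:00, 08:45-09:15, 11:00-13:15.
A \ B = 04:00-06:00, 07:15-08:45, 09:15-11:00, 13:15-14:45.
B \ A = 01:45-03:00.
Union of the two gives the symmetric difference.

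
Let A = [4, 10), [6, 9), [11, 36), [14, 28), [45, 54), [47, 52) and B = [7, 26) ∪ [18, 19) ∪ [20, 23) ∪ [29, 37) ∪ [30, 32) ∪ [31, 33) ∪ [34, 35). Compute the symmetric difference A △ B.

[4, 7) ∪ [10, 11) ∪ [26, 29) ∪ [36, 37) ∪ [45, 54)

First set merges to [4, 10), [11, 36), [45, 54).
Second set merges to [7, 26), [29, 37).
A \ B = [4, 7), [26, 29), [45, 54).
B \ A = [10, 11), [36, 37).
Union of the two gives the symmetric difference.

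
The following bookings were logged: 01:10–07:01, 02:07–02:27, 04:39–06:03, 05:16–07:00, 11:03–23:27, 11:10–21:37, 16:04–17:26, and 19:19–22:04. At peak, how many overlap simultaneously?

3

At 05:16, 3 of the intervals are simultaneously active.
No point has more.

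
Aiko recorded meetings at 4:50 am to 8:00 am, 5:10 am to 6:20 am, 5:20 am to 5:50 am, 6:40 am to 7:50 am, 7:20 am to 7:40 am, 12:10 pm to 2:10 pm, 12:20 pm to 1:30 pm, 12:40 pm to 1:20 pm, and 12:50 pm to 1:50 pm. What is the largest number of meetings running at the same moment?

Walk the sorted start/end points keeping a running depth.
The depth first hits 4 at 12:50 pm.

4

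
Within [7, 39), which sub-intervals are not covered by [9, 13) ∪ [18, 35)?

Covered (merged): [9, 13), [18, 35).
Uncovered inside [7, 39): [7, 9), [13, 18), [35, 39).

[7, 9) ∪ [13, 18) ∪ [35, 39)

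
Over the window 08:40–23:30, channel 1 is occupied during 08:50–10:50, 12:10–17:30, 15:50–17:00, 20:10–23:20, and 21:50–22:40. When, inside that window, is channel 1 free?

08:40–08:50, 10:50–12:10, 17:30–20:10, 23:20–23:30

Covered (merged): 08:50–10:50, 12:10–17:30, 20:10–23:20.
Complement within 08:40–23:30: 08:40–08:50, 10:50–12:10, 17:30–20:10, 23:20–23:30.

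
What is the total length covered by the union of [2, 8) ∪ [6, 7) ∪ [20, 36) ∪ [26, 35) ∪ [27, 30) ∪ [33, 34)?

22

Merged: [2, 8), [20, 36).
Lengths: 6 + 16 = 22.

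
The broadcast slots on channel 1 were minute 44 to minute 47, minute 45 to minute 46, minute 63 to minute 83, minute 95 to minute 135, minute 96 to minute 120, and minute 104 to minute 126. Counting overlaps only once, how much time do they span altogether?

63 minutes

Merged: minute 44 to minute 47, minute 63 to minute 83, minute 95 to minute 135.
Lengths: 3 minutes + 20 minutes + 40 minutes = 63 minutes.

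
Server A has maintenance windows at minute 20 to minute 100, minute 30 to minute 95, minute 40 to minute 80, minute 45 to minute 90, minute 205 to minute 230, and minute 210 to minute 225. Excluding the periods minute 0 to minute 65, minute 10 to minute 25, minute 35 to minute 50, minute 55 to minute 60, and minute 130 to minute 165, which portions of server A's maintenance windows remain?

minute 65 to minute 100, minute 205 to minute 230

A, merged: minute 20 to minute 100, minute 205 to minute 230.
B, merged: minute 0 to minute 65, minute 130 to minute 165.
minute 20 to minute 100 with B removed leaves minute 65 to minute 100.
minute 205 to minute 230 is untouched.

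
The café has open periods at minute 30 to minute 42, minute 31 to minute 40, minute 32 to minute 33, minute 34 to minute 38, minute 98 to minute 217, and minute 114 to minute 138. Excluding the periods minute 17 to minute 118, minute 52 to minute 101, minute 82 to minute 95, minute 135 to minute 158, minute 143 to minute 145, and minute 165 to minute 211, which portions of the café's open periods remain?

Merge the first list: minute 30 to minute 42, minute 98 to minute 217.
Merge the second list: minute 17 to minute 118, minute 135 to minute 158, minute 165 to minute 211.
minute 30 to minute 42 lies entirely inside B → drops out.
minute 98 to minute 217 with B removed leaves minute 118 to minute 135, minute 158 to minute 165, minute 211 to minute 217.

minute 118 to minute 135, minute 158 to minute 165, minute 211 to minute 217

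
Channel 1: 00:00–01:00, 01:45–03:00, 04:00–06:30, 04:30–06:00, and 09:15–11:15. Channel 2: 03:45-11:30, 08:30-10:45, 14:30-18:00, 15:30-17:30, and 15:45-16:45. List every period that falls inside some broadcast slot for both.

First set merges to 00:00–01:00, 01:45–03:00, 04:00–06:30, 09:15–11:15.
Second set merges to 03:45–11:30, 14:30–18:00.
00:00–01:00 falls entirely outside B.
01:45–03:00 falls entirely outside B.
04:00–06:30 overlaps B on 04:00–06:30.
09:15–11:15 overlaps B on 09:15–11:15.

04:00–06:30, 09:15–11:15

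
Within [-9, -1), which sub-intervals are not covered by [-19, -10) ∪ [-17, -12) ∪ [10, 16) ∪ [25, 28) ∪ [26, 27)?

The merged coverage is [-19, -10), [10, 16), [25, 28).
Uncovered inside [-9, -1): [-9, -1).

[-9, -1)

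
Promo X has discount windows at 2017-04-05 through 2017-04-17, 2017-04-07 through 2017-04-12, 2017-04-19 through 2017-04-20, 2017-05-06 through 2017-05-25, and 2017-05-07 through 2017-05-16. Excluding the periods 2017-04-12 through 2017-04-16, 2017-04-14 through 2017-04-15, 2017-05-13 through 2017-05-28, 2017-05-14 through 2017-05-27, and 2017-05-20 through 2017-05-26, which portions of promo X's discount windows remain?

Merge the first list: 2017-04-05 through 2017-04-17, 2017-04-19 through 2017-04-20, 2017-05-06 through 2017-05-25.
Merge the second list: 2017-04-12 through 2017-04-16, 2017-05-13 through 2017-05-28.
2017-04-05 through 2017-04-17 \ B = 2017-04-05 through 2017-04-11, 2017-04-17 through 2017-04-17.
2017-04-19 through 2017-04-20: nothing removed.
2017-05-06 through 2017-05-25 \ B = 2017-05-06 through 2017-05-12.

2017-04-05 through 2017-04-11, 2017-04-17 through 2017-04-17, 2017-04-19 through 2017-04-20, 2017-05-06 through 2017-05-12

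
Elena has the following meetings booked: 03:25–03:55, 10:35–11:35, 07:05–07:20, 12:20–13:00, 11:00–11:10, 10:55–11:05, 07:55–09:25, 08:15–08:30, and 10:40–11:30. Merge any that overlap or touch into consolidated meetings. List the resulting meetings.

03:25-03:55, 07:05-07:20, 07:55-09:25, 10:35-11:35, 12:20-13:00

Sort by start: 03:25-03:55, 07:05-07:20, 07:55-09:25, 08:15-08:30, 10:35-11:35, 10:40-11:30, 10:55-11:05, 11:00-11:10, 12:20-13:00.
07:05-07:20 is disjoint → start new block.
07:55-09:25 is disjoint → start new block.
08:15-08:30 overlaps/touches 07:55-09:25 → extend to 07:55-09:25.
10:35-11:35 is disjoint → start new block.
10:40-11:30 overlaps/touches 10:35-11:35 → extend to 10:35-11:35.
10:55-11:05 overlaps/touches 10:35-11:35 → extend to 10:35-11:35.
11:00-11:10 overlaps/touches 10:35-11:35 → extend to 10:35-11:35.
12:20-13:00 is disjoint → start new block.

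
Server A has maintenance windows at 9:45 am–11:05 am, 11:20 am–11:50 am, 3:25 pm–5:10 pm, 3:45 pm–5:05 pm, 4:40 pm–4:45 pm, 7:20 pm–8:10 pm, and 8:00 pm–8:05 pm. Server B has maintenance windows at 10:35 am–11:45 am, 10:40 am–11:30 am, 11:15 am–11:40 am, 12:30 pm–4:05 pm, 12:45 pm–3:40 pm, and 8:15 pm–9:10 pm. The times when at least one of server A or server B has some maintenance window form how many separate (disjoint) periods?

4

A, merged: 9:45 am–11:05 am, 11:20 am–11:50 am, 3:25 pm–5:10 pm, 7:20 pm–8:10 pm.
B, merged: 10:35 am–11:45 am, 12:30 pm–4:05 pm, 8:15 pm–9:10 pm.
A ∪ B = 9:45 am–11:50 am, 12:30 pm–5:10 pm, 7:20 pm–8:10 pm, 8:15 pm–9:10 pm.
That is 4 disjoint pieces.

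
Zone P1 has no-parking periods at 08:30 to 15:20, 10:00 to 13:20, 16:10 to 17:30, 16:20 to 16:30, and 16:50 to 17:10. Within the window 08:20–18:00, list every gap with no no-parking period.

After merging, the occupied span is 08:30–15:20, 16:10–17:30.
Complement within 08:20–18:00: 08:20–08:30, 15:20–16:10, 17:30–18:00.

08:20–08:30, 15:20–16:10, 17:30–18:00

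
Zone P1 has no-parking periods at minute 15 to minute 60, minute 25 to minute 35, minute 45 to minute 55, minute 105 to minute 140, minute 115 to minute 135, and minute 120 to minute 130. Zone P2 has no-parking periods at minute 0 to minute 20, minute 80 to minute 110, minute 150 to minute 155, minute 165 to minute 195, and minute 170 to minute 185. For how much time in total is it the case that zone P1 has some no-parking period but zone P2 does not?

70 minutes

A, merged: minute 15 to minute 60, minute 105 to minute 140.
B, merged: minute 0 to minute 20, minute 80 to minute 110, minute 150 to minute 155, minute 165 to minute 195.
A \ B = minute 20 to minute 60, minute 110 to minute 140.
Total: 40 minutes + 30 minutes = 70 minutes.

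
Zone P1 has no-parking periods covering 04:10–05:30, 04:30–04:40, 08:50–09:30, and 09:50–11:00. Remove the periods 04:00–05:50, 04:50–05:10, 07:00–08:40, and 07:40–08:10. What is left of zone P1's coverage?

08:50–09:30, 09:50–11:00

Merge the first list: 04:10–05:30, 08:50–09:30, 09:50–11:00.
Merge the second list: 04:00–05:50, 07:00–08:40.
04:10–05:30 lies entirely inside B → drops out.
08:50–09:30 is untouched.
09:50–11:00 is untouched.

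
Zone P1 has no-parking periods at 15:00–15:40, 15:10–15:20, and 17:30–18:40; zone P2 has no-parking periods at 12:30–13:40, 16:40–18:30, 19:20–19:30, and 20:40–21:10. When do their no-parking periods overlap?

A, merged: 15:00–15:40, 17:30–18:40.
15:00–15:40 falls entirely outside B.
17:30–18:40 overlaps B on 17:30–18:30.

17:30–18:30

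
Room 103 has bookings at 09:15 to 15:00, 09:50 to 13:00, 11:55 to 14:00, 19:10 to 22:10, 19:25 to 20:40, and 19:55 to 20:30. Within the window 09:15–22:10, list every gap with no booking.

15:00–19:10

After merging, the occupied span is 09:15–15:00, 19:10–22:10.
Uncovered inside 09:15–22:10: 15:00–19:10.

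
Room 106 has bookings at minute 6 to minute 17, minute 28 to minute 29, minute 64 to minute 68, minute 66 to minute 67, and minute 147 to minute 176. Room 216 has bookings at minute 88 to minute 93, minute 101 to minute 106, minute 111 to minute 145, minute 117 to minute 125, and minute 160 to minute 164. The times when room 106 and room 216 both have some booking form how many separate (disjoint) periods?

1

First set merges to minute 6 to minute 17, minute 28 to minute 29, minute 64 to minute 68, minute 147 to minute 176.
Second set merges to minute 88 to minute 93, minute 101 to minute 106, minute 111 to minute 145, minute 160 to minute 164.
A ∩ B = minute 160 to minute 164.
That is 1 disjoint piece.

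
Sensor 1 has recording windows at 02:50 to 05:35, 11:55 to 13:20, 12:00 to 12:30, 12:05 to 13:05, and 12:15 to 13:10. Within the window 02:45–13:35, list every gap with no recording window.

Covered (merged): 02:50–05:35, 11:55–13:20.
Gaps within 02:45–13:35: 02:45–02:50, 05:35–11:55, 13:20–13:35.

02:45–02:50, 05:35–11:55, 13:20–13:35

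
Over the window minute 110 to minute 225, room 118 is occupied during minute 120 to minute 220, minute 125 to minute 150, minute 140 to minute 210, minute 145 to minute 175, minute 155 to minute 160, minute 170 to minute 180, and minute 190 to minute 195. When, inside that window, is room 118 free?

minute 110 to minute 120, minute 220 to minute 225

After merging, the occupied span is minute 120 to minute 220.
Uncovered inside minute 110 to minute 225: minute 110 to minute 120, minute 220 to minute 225.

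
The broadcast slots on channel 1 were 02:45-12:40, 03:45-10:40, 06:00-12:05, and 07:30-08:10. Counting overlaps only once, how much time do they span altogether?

Merged: 02:45–12:40.
Length: 9 h 55 min.

9 h 55 min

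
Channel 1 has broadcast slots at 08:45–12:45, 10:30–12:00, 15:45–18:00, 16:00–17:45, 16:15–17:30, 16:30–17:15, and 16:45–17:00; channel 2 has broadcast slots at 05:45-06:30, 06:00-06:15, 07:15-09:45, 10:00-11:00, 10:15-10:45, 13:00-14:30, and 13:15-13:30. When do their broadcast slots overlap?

A, merged: 08:45–12:45, 15:45–18:00.
B, merged: 05:45–06:30, 07:15–09:45, 10:00–11:00, 13:00–14:30.
08:45–12:45 overlaps B on 08:45–09:45, 10:00–11:00.
15:45–18:00 falls entirely outside B.

08:45–09:45, 10:00–11:00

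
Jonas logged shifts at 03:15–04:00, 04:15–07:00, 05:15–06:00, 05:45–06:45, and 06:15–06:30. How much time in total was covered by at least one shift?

Merged: 03:15–04:00, 04:15–07:00.
Lengths: 45 min + 2 h 45 min = 3 h 30 min.

3 h 30 min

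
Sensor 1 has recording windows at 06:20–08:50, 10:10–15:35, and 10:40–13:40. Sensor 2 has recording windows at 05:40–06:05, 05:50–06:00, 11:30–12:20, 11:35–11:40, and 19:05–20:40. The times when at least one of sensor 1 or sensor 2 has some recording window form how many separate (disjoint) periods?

4

First set merges to 06:20-08:50, 10:10-15:35.
Second set merges to 05:40-06:05, 11:30-12:20, 19:05-20:40.
A ∪ B = 05:40-06:05, 06:20-08:50, 10:10-15:35, 19:05-20:40.
That is 4 disjoint pieces.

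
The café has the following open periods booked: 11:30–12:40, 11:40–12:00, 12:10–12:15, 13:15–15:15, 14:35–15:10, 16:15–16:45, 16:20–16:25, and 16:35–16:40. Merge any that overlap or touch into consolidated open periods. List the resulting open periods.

11:40–12:00 overlaps/touches 11:30–12:40 → extend to 11:30–12:40.
12:10–12:15 overlaps/touches 11:30–12:40 → extend to 11:30–12:40.
13:15–15:15 is disjoint → start new block.
14:35–15:10 overlaps/touches 13:15–15:15 → extend to 13:15–15:15.
16:15–16:45 is disjoint → start new block.
16:20–16:25 overlaps/touches 16:15–16:45 → extend to 16:15–16:45.
16:35–16:40 overlaps/touches 16:15–16:45 → extend to 16:15–16:45.

11:30–12:40, 13:15–15:15, 16:15–16:45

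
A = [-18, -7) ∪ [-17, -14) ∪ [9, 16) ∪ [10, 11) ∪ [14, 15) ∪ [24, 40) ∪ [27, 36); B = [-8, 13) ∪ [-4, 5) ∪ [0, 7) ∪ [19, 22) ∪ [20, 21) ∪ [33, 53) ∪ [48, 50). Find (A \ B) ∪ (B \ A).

Merge the first list: [-18, -7), [9, 16), [24, 40).
Merge the second list: [-8, 13), [19, 22), [33, 53).
A \ B = [-18, -8), [13, 16), [24, 33).
B \ A = [-7, 9), [19, 22), [40, 53).
Union of the two gives the symmetric difference.

[-18, -8) ∪ [-7, 9) ∪ [13, 16) ∪ [19, 22) ∪ [24, 33) ∪ [40, 53)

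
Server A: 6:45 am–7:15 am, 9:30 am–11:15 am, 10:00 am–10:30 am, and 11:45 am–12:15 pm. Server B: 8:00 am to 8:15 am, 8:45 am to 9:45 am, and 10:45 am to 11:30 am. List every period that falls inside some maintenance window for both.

A, merged: 6:45 am–7:15 am, 9:30 am–11:15 am, 11:45 am–12:15 pm.
6:45 am–7:15 am falls entirely outside B.
9:30 am–11:15 am overlaps B on 9:30 am–9:45 am, 10:45 am–11:15 am.
11:45 am–12:15 pm falls entirely outside B.

9:30 am–9:45 am, 10:45 am–11:15 am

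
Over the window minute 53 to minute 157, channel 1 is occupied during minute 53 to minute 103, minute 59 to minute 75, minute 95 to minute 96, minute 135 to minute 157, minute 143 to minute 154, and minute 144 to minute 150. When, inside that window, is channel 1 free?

minute 103 to minute 135

The merged coverage is minute 53 to minute 103, minute 135 to minute 157.
Complement within minute 53 to minute 157: minute 103 to minute 135.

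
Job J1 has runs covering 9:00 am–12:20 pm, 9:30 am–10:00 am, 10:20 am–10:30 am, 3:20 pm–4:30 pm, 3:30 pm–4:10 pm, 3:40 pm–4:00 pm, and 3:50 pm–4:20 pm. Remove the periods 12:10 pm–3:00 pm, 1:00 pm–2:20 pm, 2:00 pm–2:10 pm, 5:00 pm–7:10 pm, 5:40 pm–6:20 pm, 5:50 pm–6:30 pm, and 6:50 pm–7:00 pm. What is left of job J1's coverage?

A, merged: 9:00 am–12:20 pm, 3:20 pm–4:30 pm.
B, merged: 12:10 pm–3:00 pm, 5:00 pm–7:10 pm.
9:00 am–12:20 pm with B removed leaves 9:00 am–12:10 pm.
3:20 pm–4:30 pm is untouched.

9:00 am–12:10 pm, 3:20 pm–4:30 pm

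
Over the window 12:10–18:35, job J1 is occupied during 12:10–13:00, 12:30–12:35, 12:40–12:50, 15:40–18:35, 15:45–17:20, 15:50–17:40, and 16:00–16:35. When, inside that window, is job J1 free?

The merged coverage is 12:10–13:00, 15:40–18:35.
Gaps within 12:10–18:35: 13:00–15:40.

13:00–15:40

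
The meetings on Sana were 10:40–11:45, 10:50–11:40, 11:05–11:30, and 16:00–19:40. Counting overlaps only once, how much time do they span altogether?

4 h 45 min

Merged: 10:40–11:45, 16:00–19:40.
Lengths: 1 h 5 min + 3 h 40 min = 4 h 45 min.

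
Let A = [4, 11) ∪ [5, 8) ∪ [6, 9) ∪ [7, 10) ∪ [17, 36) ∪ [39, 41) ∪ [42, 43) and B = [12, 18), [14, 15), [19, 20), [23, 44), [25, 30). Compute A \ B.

First set merges to [4, 11), [17, 36), [39, 41), [42, 43).
Second set merges to [12, 18), [19, 20), [23, 44).
[4, 11): no B overlap → unchanged.
[17, 36) minus B → [18, 19), [20, 23).
[39, 41): fully covered by B → removed.
[42, 43): fully covered by B → removed.

[4, 11) ∪ [18, 19) ∪ [20, 23)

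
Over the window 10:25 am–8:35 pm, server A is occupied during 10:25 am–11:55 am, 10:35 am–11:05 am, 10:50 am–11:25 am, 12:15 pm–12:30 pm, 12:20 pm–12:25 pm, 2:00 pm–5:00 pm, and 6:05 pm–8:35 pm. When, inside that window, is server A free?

11:55 am–12:15 pm, 12:30 pm–2:00 pm, 5:00 pm–6:05 pm

After merging, the occupied span is 10:25 am–11:55 am, 12:15 pm–12:30 pm, 2:00 pm–5:00 pm, 6:05 pm–8:35 pm.
Gaps within 10:25 am–8:35 pm: 11:55 am–12:15 pm, 12:30 pm–2:00 pm, 5:00 pm–6:05 pm.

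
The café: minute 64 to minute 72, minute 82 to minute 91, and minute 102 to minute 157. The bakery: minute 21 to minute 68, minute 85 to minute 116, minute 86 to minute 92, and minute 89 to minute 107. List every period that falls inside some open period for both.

Merge the second list: minute 21 to minute 68, minute 85 to minute 116.
minute 64 to minute 72 meets the second set on minute 64 to minute 68.
minute 82 to minute 91 meets the second set on minute 85 to minute 91.
minute 102 to minute 157 meets the second set on minute 102 to minute 116.

minute 64 to minute 68, minute 85 to minute 91, minute 102 to minute 116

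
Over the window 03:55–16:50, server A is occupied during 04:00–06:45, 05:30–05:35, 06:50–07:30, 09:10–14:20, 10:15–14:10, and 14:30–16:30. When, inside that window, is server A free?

03:55–04:00, 06:45–06:50, 07:30–09:10, 14:20–14:30, 16:30–16:50

After merging, the occupied span is 04:00–06:45, 06:50–07:30, 09:10–14:20, 14:30–16:30.
Gaps within 03:55–16:50: 03:55–04:00, 06:45–06:50, 07:30–09:10, 14:20–14:30, 16:30–16:50.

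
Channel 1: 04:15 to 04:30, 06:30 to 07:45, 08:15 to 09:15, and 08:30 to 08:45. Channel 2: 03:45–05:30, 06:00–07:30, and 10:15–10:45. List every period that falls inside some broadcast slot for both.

04:15–04:30, 06:30–07:30

First set merges to 04:15–04:30, 06:30–07:45, 08:15–09:15.
04:15–04:30 ∩ B → 04:15–04:30.
06:30–07:45 ∩ B → 06:30–07:30.
08:15–09:15 meets no B interval.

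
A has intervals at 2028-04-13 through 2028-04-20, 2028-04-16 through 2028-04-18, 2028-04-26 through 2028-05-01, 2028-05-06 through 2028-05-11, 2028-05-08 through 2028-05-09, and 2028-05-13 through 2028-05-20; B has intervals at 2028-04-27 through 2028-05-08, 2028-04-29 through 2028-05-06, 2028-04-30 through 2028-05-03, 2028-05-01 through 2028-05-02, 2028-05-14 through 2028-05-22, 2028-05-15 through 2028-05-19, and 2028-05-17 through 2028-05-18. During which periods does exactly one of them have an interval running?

2028-04-13 through 2028-04-20, 2028-04-26 through 2028-04-26, 2028-05-02 through 2028-05-05, 2028-05-09 through 2028-05-11, 2028-05-13 through 2028-05-13, 2028-05-21 through 2028-05-22

A, merged: 2028-04-13 through 2028-04-20, 2028-04-26 through 2028-05-01, 2028-05-06 through 2028-05-11, 2028-05-13 through 2028-05-20.
B, merged: 2028-04-27 through 2028-05-08, 2028-05-14 through 2028-05-22.
Only in the first: 2028-04-13 through 2028-04-20, 2028-04-26 through 2028-04-26, 2028-05-09 through 2028-05-11, 2028-05-13 through 2028-05-13.
Only in the second: 2028-05-02 through 2028-05-05, 2028-05-21 through 2028-05-22.
Together these are the periods covered by exactly one.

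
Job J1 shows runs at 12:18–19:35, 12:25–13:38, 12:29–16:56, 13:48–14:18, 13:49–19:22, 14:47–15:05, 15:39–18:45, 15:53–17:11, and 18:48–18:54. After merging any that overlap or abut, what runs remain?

12:18–19:35

12:25–13:38 overlaps/touches 12:18–19:35 → extend to 12:18–19:35.
12:29–16:56 overlaps/touches 12:18–19:35 → extend to 12:18–19:35.
13:48–14:18 overlaps/touches 12:18–19:35 → extend to 12:18–19:35.
13:49–19:22 overlaps/touches 12:18–19:35 → extend to 12:18–19:35.
14:47–15:05 overlaps/touches 12:18–19:35 → extend to 12:18–19:35.
15:39–18:45 overlaps/touches 12:18–19:35 → extend to 12:18–19:35.
15:53–17:11 overlaps/touches 12:18–19:35 → extend to 12:18–19:35.
18:48–18:54 overlaps/touches 12:18–19:35 → extend to 12:18–19:35.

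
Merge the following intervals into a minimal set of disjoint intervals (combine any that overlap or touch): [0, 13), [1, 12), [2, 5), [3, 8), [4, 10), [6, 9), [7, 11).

[1, 12) overlaps/touches [0, 13) → extend to [0, 13).
[2, 5) overlaps/touches [0, 13) → extend to [0, 13).
[3, 8) overlaps/touches [0, 13) → extend to [0, 13).
[4, 10) overlaps/touches [0, 13) → extend to [0, 13).
[6, 9) overlaps/touches [0, 13) → extend to [0, 13).
[7, 11) overlaps/touches [0, 13) → extend to [0, 13).

[0, 13)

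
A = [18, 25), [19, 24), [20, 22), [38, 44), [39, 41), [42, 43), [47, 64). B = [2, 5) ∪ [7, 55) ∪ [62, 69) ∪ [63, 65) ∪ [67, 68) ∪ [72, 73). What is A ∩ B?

[18, 25) ∪ [38, 44) ∪ [47, 55) ∪ [62, 64)

First set merges to [18, 25), [38, 44), [47, 64).
Second set merges to [2, 5), [7, 55), [62, 69), [72, 73).
[18, 25) ∩ B → [18, 25).
[38, 44) ∩ B → [38, 44).
[47, 64) ∩ B → [47, 55), [62, 64).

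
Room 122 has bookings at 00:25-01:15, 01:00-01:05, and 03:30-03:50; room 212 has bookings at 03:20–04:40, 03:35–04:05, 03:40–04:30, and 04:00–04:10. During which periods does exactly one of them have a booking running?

00:25–01:15, 03:20–03:30, 03:50–04:40

First set merges to 00:25–01:15, 03:30–03:50.
Second set merges to 03:20–04:40.
A but not B: 00:25–01:15.
B but not A: 03:20–03:30, 03:50–04:40.
Combining gives A △ B.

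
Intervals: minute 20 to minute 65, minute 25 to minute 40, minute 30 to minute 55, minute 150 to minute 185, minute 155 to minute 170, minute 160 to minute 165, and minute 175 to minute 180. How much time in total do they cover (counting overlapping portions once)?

80 minutes

Merged: minute 20 to minute 65, minute 150 to minute 185.
Lengths: 45 minutes + 35 minutes = 80 minutes.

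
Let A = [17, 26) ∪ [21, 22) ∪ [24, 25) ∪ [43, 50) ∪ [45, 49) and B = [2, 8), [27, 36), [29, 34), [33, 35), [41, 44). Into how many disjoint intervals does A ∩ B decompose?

A, merged: [17, 26), [43, 50).
B, merged: [2, 8), [27, 36), [41, 44).
A ∩ B = [43, 44).
That is 1 disjoint piece.

1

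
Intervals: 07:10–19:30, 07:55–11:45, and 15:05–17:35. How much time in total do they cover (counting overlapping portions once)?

Merged: 07:10–19:30.
Length: 12 h 20 min.

12 h 20 min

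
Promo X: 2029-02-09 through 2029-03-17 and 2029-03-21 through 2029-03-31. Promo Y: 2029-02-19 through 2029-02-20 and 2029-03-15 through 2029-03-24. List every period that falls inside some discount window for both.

2029-02-19 through 2029-02-20, 2029-03-15 through 2029-03-17, 2029-03-21 through 2029-03-24

2029-02-09 through 2029-03-17 overlaps B on 2029-02-19 through 2029-02-20, 2029-03-15 through 2029-03-17.
2029-03-21 through 2029-03-31 overlaps B on 2029-03-21 through 2029-03-24.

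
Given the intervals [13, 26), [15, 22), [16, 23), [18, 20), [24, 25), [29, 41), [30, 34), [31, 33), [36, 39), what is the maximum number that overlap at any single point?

Sweep endpoints in order; track running count of active intervals.
Peak of 4 reached at 18.

4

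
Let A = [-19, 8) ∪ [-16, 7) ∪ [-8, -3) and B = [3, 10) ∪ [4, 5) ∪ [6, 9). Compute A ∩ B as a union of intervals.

First set merges to [-19, 8).
Second set merges to [3, 10).
[-19, 8) ∩ B → [3, 8).

[3, 8)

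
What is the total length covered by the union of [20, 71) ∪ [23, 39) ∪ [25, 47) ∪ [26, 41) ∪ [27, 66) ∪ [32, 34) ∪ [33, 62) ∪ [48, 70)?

51

Merged: [20, 71).
Length: 51.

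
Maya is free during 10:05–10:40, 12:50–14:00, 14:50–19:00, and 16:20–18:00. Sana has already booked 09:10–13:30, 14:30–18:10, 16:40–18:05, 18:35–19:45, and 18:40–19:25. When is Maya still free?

13:30-14:00, 18:10-18:35

A, merged: 10:05-10:40, 12:50-14:00, 14:50-19:00.
B, merged: 09:10-13:30, 14:30-18:10, 18:35-19:45.
10:05-10:40: fully covered by B → removed.
12:50-14:00 minus B → 13:30-14:00.
14:50-19:00 minus B → 18:10-18:35.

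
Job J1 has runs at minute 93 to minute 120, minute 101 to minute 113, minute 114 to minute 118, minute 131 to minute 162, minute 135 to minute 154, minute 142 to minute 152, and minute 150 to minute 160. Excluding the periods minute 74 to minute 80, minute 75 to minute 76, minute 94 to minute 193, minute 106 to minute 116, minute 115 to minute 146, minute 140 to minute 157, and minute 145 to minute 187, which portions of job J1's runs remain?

minute 93 to minute 94

Merge the first list: minute 93 to minute 120, minute 131 to minute 162.
Merge the second list: minute 74 to minute 80, minute 94 to minute 193.
minute 93 to minute 120 \ B = minute 93 to minute 94.
minute 131 to minute 162: entirely removed.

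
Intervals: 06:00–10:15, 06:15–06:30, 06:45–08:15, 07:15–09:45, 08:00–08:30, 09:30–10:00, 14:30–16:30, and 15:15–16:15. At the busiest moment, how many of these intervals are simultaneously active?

Walk the sorted start/end points keeping a running depth.
The depth first hits 4 at 08:00.

4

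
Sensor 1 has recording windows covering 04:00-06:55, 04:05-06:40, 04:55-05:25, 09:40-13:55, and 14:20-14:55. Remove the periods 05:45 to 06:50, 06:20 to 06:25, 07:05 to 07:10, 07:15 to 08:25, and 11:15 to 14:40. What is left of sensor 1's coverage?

04:00–05:45, 06:50–06:55, 09:40–11:15, 14:40–14:55

First set merges to 04:00–06:55, 09:40–13:55, 14:20–14:55.
Second set merges to 05:45–06:50, 07:05–07:10, 07:15–08:25, 11:15–14:40.
04:00–06:55 with B removed leaves 04:00–05:45, 06:50–06:55.
09:40–13:55 with B removed leaves 09:40–11:15.
14:20–14:55 with B removed leaves 14:40–14:55.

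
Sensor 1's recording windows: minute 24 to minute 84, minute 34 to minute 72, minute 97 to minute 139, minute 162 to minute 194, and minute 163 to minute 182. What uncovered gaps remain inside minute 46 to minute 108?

minute 84 to minute 97

After merging, the occupied span is minute 24 to minute 84, minute 97 to minute 139, minute 162 to minute 194.
Uncovered inside minute 46 to minute 108: minute 84 to minute 97.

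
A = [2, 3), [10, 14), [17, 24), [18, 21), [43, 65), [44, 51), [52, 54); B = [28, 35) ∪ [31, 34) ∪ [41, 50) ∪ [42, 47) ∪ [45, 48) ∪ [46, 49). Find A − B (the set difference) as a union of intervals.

Merge the first list: [2, 3), [10, 14), [17, 24), [43, 65).
Merge the second list: [28, 35), [41, 50).
[2, 3): no B overlap → unchanged.
[10, 14): no B overlap → unchanged.
[17, 24): no B overlap → unchanged.
[43, 65) minus B → [50, 65).

[2, 3) ∪ [10, 14) ∪ [17, 24) ∪ [50, 65)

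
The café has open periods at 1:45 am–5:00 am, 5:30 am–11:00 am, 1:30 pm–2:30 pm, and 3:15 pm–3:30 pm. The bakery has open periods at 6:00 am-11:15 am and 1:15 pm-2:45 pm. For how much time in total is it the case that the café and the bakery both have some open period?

A ∩ B = 6:00 am–11:00 am, 1:30 pm–2:30 pm.
Total: 5 h + 1 h = 6 h.

6 h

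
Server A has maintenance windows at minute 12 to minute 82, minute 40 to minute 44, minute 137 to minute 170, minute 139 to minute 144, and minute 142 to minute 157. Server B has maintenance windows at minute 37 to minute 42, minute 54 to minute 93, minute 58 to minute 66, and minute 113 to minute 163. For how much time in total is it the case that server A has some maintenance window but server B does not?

44 minutes

First set merges to minute 12 to minute 82, minute 137 to minute 170.
Second set merges to minute 37 to minute 42, minute 54 to minute 93, minute 113 to minute 163.
A \ B = minute 12 to minute 37, minute 42 to minute 54, minute 163 to minute 170.
Total: 25 minutes + 12 minutes + 7 minutes = 44 minutes.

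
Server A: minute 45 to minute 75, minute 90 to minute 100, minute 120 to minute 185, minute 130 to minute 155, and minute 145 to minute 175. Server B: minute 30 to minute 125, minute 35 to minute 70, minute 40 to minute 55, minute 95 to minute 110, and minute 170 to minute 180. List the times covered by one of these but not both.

A, merged: minute 45 to minute 75, minute 90 to minute 100, minute 120 to minute 185.
B, merged: minute 30 to minute 125, minute 170 to minute 180.
Only in the first: minute 125 to minute 170, minute 180 to minute 185.
Only in the second: minute 30 to minute 45, minute 75 to minute 90, minute 100 to minute 120.
Together these are the periods covered by exactly one.

minute 30 to minute 45, minute 75 to minute 90, minute 100 to minute 120, minute 125 to minute 170, minute 180 to minute 185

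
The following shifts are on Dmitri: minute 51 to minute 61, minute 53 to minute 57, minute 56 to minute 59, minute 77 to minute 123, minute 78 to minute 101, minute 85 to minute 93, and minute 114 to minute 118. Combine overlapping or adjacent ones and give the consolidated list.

minute 51 to minute 61, minute 77 to minute 123

minute 53 to minute 57 overlaps/touches minute 51 to minute 61 → extend to minute 51 to minute 61.
minute 56 to minute 59 overlaps/touches minute 51 to minute 61 → extend to minute 51 to minute 61.
minute 77 to minute 123 is disjoint → start new block.
minute 78 to minute 101 overlaps/touches minute 77 to minute 123 → extend to minute 77 to minute 123.
minute 85 to minute 93 overlaps/touches minute 77 to minute 123 → extend to minute 77 to minute 123.
minute 114 to minute 118 overlaps/touches minute 77 to minute 123 → extend to minute 77 to minute 123.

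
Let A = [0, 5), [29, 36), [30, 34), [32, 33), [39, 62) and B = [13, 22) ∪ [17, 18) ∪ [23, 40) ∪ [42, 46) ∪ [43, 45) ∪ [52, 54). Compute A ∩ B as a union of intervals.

[29, 36) ∪ [39, 40) ∪ [42, 46) ∪ [52, 54)

Merge the first list: [0, 5), [29, 36), [39, 62).
Merge the second list: [13, 22), [23, 40), [42, 46), [52, 54).
[0, 5) falls entirely outside B.
[29, 36) overlaps B on [29, 36).
[39, 62) overlaps B on [39, 40), [42, 46), [52, 54).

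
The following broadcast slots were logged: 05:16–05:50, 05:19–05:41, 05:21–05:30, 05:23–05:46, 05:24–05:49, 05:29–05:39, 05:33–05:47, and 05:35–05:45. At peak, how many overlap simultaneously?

At 05:35, 7 of the intervals are simultaneously active.
No point has more.

7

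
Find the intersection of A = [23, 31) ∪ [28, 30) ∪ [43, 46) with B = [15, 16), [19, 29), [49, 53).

[23, 29)

A, merged: [23, 31), [43, 46).
[23, 31) ∩ B → [23, 29).
[43, 46) meets no B interval.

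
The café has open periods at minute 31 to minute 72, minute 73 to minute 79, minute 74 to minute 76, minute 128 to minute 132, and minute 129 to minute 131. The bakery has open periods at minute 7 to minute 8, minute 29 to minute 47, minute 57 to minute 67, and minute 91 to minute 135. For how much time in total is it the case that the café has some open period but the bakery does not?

Merge the first list: minute 31 to minute 72, minute 73 to minute 79, minute 128 to minute 132.
A \ B = minute 47 to minute 57, minute 67 to minute 72, minute 73 to minute 79.
Total: 10 minutes + 5 minutes + 6 minutes = 21 minutes.

21 minutes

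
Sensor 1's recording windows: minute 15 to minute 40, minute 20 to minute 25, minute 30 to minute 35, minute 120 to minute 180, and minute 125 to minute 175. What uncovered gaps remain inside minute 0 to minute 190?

minute 0 to minute 15, minute 40 to minute 120, minute 180 to minute 190

Covered (merged): minute 15 to minute 40, minute 120 to minute 180.
Uncovered inside minute 0 to minute 190: minute 0 to minute 15, minute 40 to minute 120, minute 180 to minute 190.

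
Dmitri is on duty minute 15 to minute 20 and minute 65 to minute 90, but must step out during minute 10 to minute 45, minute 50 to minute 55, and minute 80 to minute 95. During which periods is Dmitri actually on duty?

minute 15 to minute 20: fully covered by B → removed.
minute 65 to minute 90 minus B → minute 65 to minute 80.

minute 65 to minute 80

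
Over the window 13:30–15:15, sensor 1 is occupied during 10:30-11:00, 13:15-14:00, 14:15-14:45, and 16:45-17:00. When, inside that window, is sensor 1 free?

14:00-14:15, 14:45-15:15

Covered (merged): 10:30-11:00, 13:15-14:00, 14:15-14:45, 16:45-17:00.
Complement within 13:30-15:15: 14:00-14:15, 14:45-15:15.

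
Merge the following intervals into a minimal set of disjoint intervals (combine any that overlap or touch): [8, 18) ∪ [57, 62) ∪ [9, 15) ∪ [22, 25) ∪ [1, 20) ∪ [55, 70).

Sort by start: [1, 20), [8, 18), [9, 15), [22, 25), [55, 70), [57, 62).
[8, 18) overlaps/touches [1, 20) → extend to [1, 20).
[9, 15) overlaps/touches [1, 20) → extend to [1, 20).
[22, 25) is disjoint → start new block.
[55, 70) is disjoint → start new block.
[57, 62) overlaps/touches [55, 70) → extend to [55, 70).

[1, 20) ∪ [22, 25) ∪ [55, 70)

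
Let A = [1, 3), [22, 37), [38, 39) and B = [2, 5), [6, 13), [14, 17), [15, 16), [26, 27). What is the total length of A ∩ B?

2

Merge the second list: [2, 5), [6, 13), [14, 17), [26, 27).
A ∩ B = [2, 3), [26, 27).
Total: 1 + 1 = 2.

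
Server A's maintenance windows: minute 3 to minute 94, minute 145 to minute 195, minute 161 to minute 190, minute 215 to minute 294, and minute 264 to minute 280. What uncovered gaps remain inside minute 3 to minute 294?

minute 94 to minute 145, minute 195 to minute 215

Covered (merged): minute 3 to minute 94, minute 145 to minute 195, minute 215 to minute 294.
Uncovered inside minute 3 to minute 294: minute 94 to minute 145, minute 195 to minute 215.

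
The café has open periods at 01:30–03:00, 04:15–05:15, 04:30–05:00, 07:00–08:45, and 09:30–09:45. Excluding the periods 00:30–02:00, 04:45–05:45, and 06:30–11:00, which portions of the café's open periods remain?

Merge the first list: 01:30–03:00, 04:15–05:15, 07:00–08:45, 09:30–09:45.
01:30–03:00 \ B = 02:00–03:00.
04:15–05:15 \ B = 04:15–04:45.
07:00–08:45: entirely removed.
09:30–09:45: entirely removed.

02:00–03:00, 04:15–04:45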